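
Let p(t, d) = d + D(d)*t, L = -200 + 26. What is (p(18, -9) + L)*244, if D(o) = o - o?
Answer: -44652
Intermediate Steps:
D(o) = 0
L = -174
p(t, d) = d (p(t, d) = d + 0*t = d + 0 = d)
(p(18, -9) + L)*244 = (-9 - 174)*244 = -183*244 = -44652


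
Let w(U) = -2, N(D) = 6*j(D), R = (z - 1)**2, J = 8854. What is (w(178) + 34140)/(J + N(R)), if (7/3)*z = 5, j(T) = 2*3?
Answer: 17069/4445 ≈ 3.8400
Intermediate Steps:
j(T) = 6
z = 15/7 (z = (3/7)*5 = 15/7 ≈ 2.1429)
R = 64/49 (R = (15/7 - 1)**2 = (8/7)**2 = 64/49 ≈ 1.3061)
N(D) = 36 (N(D) = 6*6 = 36)
(w(178) + 34140)/(J + N(R)) = (-2 + 34140)/(8854 + 36) = 34138/8890 = 34138*(1/8890) = 17069/4445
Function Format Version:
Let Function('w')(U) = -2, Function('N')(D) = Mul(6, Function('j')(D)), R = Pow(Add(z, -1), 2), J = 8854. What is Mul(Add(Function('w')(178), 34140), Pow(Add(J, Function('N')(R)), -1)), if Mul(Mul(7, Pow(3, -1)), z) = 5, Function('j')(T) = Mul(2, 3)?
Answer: Rational(17069, 4445) ≈ 3.8400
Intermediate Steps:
Function('j')(T) = 6
z = Rational(15, 7) (z = Mul(Rational(3, 7), 5) = Rational(15, 7) ≈ 2.1429)
R = Rational(64, 49) (R = Pow(Add(Rational(15, 7), -1), 2) = Pow(Rational(8, 7), 2) = Rational(64, 49) ≈ 1.3061)
Function('N')(D) = 36 (Function('N')(D) = Mul(6, 6) = 36)
Mul(Add(Function('w')(178), 34140), Pow(Add(J, Function('N')(R)), -1)) = Mul(Add(-2, 34140), Pow(Add(8854, 36), -1)) = Mul(34138, Pow(8890, -1)) = Mul(34138, Rational(1, 8890)) = Rational(17069, 4445)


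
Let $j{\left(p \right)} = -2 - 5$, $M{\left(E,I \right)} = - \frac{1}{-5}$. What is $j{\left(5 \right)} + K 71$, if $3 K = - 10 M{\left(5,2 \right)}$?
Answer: $- \frac{163}{3} \approx -54.333$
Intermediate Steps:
$M{\left(E,I \right)} = \frac{1}{5}$ ($M{\left(E,I \right)} = \left(-1\right) \left(- \frac{1}{5}\right) = \frac{1}{5}$)
$j{\left(p \right)} = -7$
$K = - \frac{2}{3}$ ($K = \frac{\left(-10\right) \frac{1}{5}}{3} = \frac{1}{3} \left(-2\right) = - \frac{2}{3} \approx -0.66667$)
$j{\left(5 \right)} + K 71 = -7 - \frac{142}{3} = - \frac{163}{3}$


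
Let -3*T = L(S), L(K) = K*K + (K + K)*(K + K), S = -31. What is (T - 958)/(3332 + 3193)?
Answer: -7679/19575 ≈ -0.39229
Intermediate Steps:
L(K) = 5*K² (L(K) = K² + (2*K)*(2*K) = K² + 4*K² = 5*K²)
T = -4805/3 (T = -5*(-31)²/3 = -5*961/3 = -⅓*4805 = -4805/3 ≈ -1601.7)
(T - 958)/(3332 + 3193) = (-4805/3 - 958)/(3332 + 3193) = -7679/3/6525 = -7679/3*1/6525 = -7679/19575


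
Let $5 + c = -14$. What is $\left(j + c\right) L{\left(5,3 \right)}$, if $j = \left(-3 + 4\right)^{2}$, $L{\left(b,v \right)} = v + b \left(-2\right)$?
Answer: $126$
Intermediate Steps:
$L{\left(b,v \right)} = v - 2 b$
$c = -19$ ($c = -5 - 14 = -19$)
$j = 1$ ($j = 1^{2} = 1$)
$\left(j + c\right) L{\left(5,3 \right)} = \left(1 - 19\right) \left(3 - 10\right) = - 18 \left(3 - 10\right) = \left(-18\right) \left(-7\right) = 126$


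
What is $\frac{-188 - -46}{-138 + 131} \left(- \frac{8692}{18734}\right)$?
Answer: $- \frac{617132}{65569} \approx -9.4119$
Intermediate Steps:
$\frac{-188 - -46}{-138 + 131} \left(- \frac{8692}{18734}\right) = \frac{-188 + 46}{-7} \left(\left(-8692\right) \frac{1}{18734}\right) = \left(-142\right) \left(- \frac{1}{7}\right) \left(- \frac{4346}{9367}\right) = \frac{142}{7} \left(- \frac{4346}{9367}\right) = - \frac{617132}{65569}$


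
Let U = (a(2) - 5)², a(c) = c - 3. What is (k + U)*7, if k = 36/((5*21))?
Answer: 1272/5 ≈ 254.40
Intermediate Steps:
a(c) = -3 + c
U = 36 (U = ((-3 + 2) - 5)² = (-1 - 5)² = (-6)² = 36)
k = 12/35 (k = 36/105 = 36*(1/105) = 12/35 ≈ 0.34286)
(k + U)*7 = (12/35 + 36)*7 = (1272/35)*7 = 1272/5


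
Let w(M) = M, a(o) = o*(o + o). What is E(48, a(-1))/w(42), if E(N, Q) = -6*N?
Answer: -48/7 ≈ -6.8571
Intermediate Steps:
a(o) = 2*o² (a(o) = o*(2*o) = 2*o²)
E(48, a(-1))/w(42) = -6*48/42 = -288*1/42 = -48/7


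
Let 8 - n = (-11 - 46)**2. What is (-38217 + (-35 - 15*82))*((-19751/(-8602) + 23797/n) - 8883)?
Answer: 4891633725459869/13939541 ≈ 3.5092e+8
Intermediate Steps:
n = -3241 (n = 8 - (-11 - 46)**2 = 8 - 1*(-57)**2 = 8 - 1*3249 = 8 - 3249 = -3241)
(-38217 + (-35 - 15*82))*((-19751/(-8602) + 23797/n) - 8883) = (-38217 + (-35 - 15*82))*((-19751/(-8602) + 23797/(-3241)) - 8883) = (-38217 + (-35 - 1230))*((-19751*(-1/8602) + 23797*(-1/3241)) - 8883) = (-38217 - 1265)*((19751/8602 - 23797/3241) - 8883) = -39482*(-140688803/27879082 - 8883) = -39482*(-247790574209/27879082) = 4891633725459869/13939541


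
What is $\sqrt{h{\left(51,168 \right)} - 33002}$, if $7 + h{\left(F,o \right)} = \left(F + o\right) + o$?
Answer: $i \sqrt{32622} \approx 180.62 i$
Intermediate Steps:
$h{\left(F,o \right)} = -7 + F + 2 o$ ($h{\left(F,o \right)} = -7 + \left(\left(F + o\right) + o\right) = -7 + \left(F + 2 o\right) = -7 + F + 2 o$)
$\sqrt{h{\left(51,168 \right)} - 33002} = \sqrt{\left(-7 + 51 + 2 \cdot 168\right) - 33002} = \sqrt{\left(-7 + 51 + 336\right) - 33002} = \sqrt{380 - 33002} = \sqrt{-32622} = i \sqrt{32622}$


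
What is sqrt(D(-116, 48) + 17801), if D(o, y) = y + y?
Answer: sqrt(17897) ≈ 133.78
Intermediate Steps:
D(o, y) = 2*y
sqrt(D(-116, 48) + 17801) = sqrt(2*48 + 17801) = sqrt(96 + 17801) = sqrt(17897)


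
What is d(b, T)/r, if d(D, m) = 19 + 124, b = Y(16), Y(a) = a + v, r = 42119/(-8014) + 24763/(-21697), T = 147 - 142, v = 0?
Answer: -24864805394/1112306625 ≈ -22.354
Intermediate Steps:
T = 5
r = -1112306625/173879758 (r = 42119*(-1/8014) + 24763*(-1/21697) = -42119/8014 - 24763/21697 = -1112306625/173879758 ≈ -6.3970)
Y(a) = a (Y(a) = a + 0 = a)
b = 16
d(D, m) = 143
d(b, T)/r = 143/(-1112306625/173879758) = 143*(-173879758/1112306625) = -24864805394/1112306625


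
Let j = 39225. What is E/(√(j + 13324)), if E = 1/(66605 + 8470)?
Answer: √52549/3945116175 ≈ 5.8106e-8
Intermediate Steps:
E = 1/75075 ≈ 1.3320e-5
E/(√(j + 13324)) = 1/(75075*(√(39225 + 13324))) = 1/(75075*(√52549)) = (√52549/52549)/75075 = √52549/3945116175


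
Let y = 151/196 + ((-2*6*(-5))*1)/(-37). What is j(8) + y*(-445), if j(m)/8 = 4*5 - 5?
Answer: 3617225/7252 ≈ 498.79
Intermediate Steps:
y = -6173/7252 (y = 151*(1/196) + (-12*(-5)*1)*(-1/37) = 151/196 + (60*1)*(-1/37) = 151/196 + 60*(-1/37) = 151/196 - 60/37 = -6173/7252 ≈ -0.85121)
j(m) = 120 (j(m) = 8*(4*5 - 5) = 8*(20 - 5) = 8*15 = 120)
j(8) + y*(-445) = 120 - 6173/7252*(-445) = 120 + 2746985/7252 = 3617225/7252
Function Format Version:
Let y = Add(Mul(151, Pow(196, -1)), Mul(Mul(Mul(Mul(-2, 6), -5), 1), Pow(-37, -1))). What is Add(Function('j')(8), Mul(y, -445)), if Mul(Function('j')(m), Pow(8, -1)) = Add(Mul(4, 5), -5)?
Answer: Rational(3617225, 7252) ≈ 498.79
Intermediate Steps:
y = Rational(-6173, 7252) (y = Add(Mul(151, Rational(1, 196)), Mul(Mul(Mul(-12, -5), 1), Rational(-1, 37))) = Add(Rational(151, 196), Mul(Mul(60, 1), Rational(-1, 37))) = Add(Rational(151, 196), Mul(60, Rational(-1, 37))) = Add(Rational(151, 196), Rational(-60, 37)) = Rational(-6173, 7252) ≈ -0.85121)
Function('j')(m) = 120 (Function('j')(m) = Mul(8, Add(Mul(4, 5), -5)) = Mul(8, Add(20, -5)) = Mul(8, 15) = 120)
Add(Function('j')(8), Mul(y, -445)) = Add(120, Mul(Rational(-6173, 7252), -445)) = Add(120, Rational(2746985, 7252)) = Rational(3617225, 7252)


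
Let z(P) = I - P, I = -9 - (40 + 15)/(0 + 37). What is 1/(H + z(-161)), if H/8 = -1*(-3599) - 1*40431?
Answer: -37/10896703 ≈ -3.3955e-6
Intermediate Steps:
I = -388/37 (I = -9 - 55/37 = -388/37 ≈ -10.486)
z(P) = -388/37 - P
H = -294656 (H = 8*(-1*(-3599) - 1*40431) = 8*(3599 - 40431) = 8*(-36832) = -294656)
1/(H + z(-161)) = 1/(-294656 + (-388/37 - 1*(-161))) = 1/(-294656 + (-388/37 + 161)) = 1/(-294656 + 5569/37) = 1/(-10896703/37) = -37/10896703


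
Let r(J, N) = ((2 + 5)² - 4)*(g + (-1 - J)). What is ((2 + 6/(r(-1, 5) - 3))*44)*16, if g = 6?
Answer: 126720/89 ≈ 1423.8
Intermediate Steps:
r(J, N) = 225 - 45*J (r(J, N) = ((2 + 5)² - 4)*(6 + (-1 - J)) = (7² - 4)*(5 - J) = (49 - 4)*(5 - J) = 45*(5 - J) = 225 - 45*J)
((2 + 6/(r(-1, 5) - 3))*44)*16 = ((2 + 6/((225 - 45*(-1)) - 3))*44)*16 = ((2 + 6/((225 + 45) - 3))*44)*16 = ((2 + 6/(270 - 3))*44)*16 = ((2 + 6/267)*44)*16 = ((2 + 6*(1/267))*44)*16 = ((2 + 2/89)*44)*16 = ((180/89)*44)*16 = (7920/89)*16 = 126720/89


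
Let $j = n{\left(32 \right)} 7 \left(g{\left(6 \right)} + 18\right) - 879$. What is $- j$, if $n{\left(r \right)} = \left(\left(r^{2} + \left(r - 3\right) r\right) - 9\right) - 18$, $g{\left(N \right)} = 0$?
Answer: $-241671$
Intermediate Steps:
$n{\left(r \right)} = -27 + r^{2} + r \left(-3 + r\right)$ ($n{\left(r \right)} = \left(\left(r^{2} + \left(-3 + r\right) r\right) - 9\right) - 18 = \left(\left(r^{2} + r \left(-3 + r\right)\right) - 9\right) - 18 = \left(-9 + r^{2} + r \left(-3 + r\right)\right) - 18 = -27 + r^{2} + r \left(-3 + r\right)$)
$j = 241671$ ($j = \left(-27 - 96 + 2 \cdot 32^{2}\right) 7 \left(0 + 18\right) - 879 = \left(-27 - 96 + 2 \cdot 1024\right) 7 \cdot 18 - 879 = \left(-27 - 96 + 2048\right) 126 - 879 = 1925 \cdot 126 - 879 = 242550 - 879 = 241671$)
$- j = \left(-1\right) 241671 = -241671$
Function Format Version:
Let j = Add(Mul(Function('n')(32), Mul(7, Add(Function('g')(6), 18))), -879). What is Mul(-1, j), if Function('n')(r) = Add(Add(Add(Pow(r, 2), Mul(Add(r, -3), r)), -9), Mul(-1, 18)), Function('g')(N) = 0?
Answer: -241671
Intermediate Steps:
Function('n')(r) = Add(-27, Pow(r, 2), Mul(r, Add(-3, r))) (Function('n')(r) = Add(Add(Add(Pow(r, 2), Mul(Add(-3, r), r)), -9), -18) = Add(Add(Add(Pow(r, 2), Mul(r, Add(-3, r))), -9), -18) = Add(Add(-9, Pow(r, 2), Mul(r, Add(-3, r))), -18) = Add(-27, Pow(r, 2), Mul(r, Add(-3, r))))
j = 241671 (j = Add(Mul(Add(-27, Mul(-3, 32), Mul(2, Pow(32, 2))), Mul(7, Add(0, 18))), -879) = Add(Mul(Add(-27, -96, Mul(2, 1024)), Mul(7, 18)), -879) = Add(Mul(Add(-27, -96, 2048), 126), -879) = Add(Mul(1925, 126), -879) = Add(242550, -879) = 241671)
Mul(-1, j) = Mul(-1, 241671) = -241671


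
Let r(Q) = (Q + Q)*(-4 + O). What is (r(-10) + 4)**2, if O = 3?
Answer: 576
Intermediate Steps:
r(Q) = -2*Q (r(Q) = (Q + Q)*(-4 + 3) = (2*Q)*(-1) = -2*Q)
(r(-10) + 4)**2 = (-2*(-10) + 4)**2 = (20 + 4)**2 = 24**2 = 576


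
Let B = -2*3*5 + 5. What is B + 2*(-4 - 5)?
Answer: -43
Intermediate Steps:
B = -25 (B = -6*5 + 5 = -30 + 5 = -25)
B + 2*(-4 - 5) = -25 + 2*(-4 - 5) = -25 + 2*(-9) = -25 - 18 = -43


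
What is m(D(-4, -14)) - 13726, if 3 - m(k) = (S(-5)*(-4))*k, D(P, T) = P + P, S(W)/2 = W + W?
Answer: -13083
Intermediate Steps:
S(W) = 4*W (S(W) = 2*(W + W) = 2*(2*W) = 4*W)
D(P, T) = 2*P
m(k) = 3 - 80*k (m(k) = 3 - (4*(-5))*(-4)*k = 3 - (-20*(-4))*k = 3 - 80*k)
m(D(-4, -14)) - 13726 = (3 - 160*(-4)) - 13726 = (3 - 80*(-8)) - 13726 = (3 + 640) - 13726 = 643 - 13726 = -13083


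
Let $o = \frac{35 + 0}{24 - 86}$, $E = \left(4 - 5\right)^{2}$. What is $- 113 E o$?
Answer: $\frac{3955}{62} \approx 63.79$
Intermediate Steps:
$E = 1$ ($E = \left(-1\right)^{2} = 1$)
$o = - \frac{35}{62}$ ($o = \frac{35}{-62} = 35 \left(- \frac{1}{62}\right) = - \frac{35}{62} \approx -0.56452$)
$- 113 E o = \left(-113\right) 1 \left(- \frac{35}{62}\right) = \left(-113\right) \left(- \frac{35}{62}\right) = \frac{3955}{62}$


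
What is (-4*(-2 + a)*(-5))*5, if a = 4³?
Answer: 6200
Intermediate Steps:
a = 64
(-4*(-2 + a)*(-5))*5 = (-4*(-2 + 64)*(-5))*5 = (-4*62*(-5))*5 = -248*(-5)*5 = 1240*5 = 6200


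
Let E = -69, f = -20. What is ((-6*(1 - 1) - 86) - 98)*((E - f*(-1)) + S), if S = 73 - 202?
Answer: 40112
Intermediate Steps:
S = -129
((-6*(1 - 1) - 86) - 98)*((E - f*(-1)) + S) = ((-6*(1 - 1) - 86) - 98)*((-69 - (-20)*(-1)) - 129) = ((-6*0 - 86) - 98)*((-69 - 1*20) - 129) = ((0 - 86) - 98)*((-69 - 20) - 129) = (-86 - 98)*(-89 - 129) = -184*(-218) = 40112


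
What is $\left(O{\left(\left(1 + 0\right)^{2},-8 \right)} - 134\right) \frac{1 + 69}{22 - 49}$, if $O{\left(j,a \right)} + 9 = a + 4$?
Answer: $\frac{3430}{9} \approx 381.11$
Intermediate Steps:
$O{\left(j,a \right)} = -5 + a$ ($O{\left(j,a \right)} = -9 + \left(a + 4\right) = -9 + \left(4 + a\right) = -5 + a$)
$\left(O{\left(\left(1 + 0\right)^{2},-8 \right)} - 134\right) \frac{1 + 69}{22 - 49} = \left(\left(-5 - 8\right) - 134\right) \frac{1 + 69}{22 - 49} = \left(-13 - 134\right) \frac{70}{-27} = - 147 \cdot 70 \left(- \frac{1}{27}\right) = \left(-147\right) \left(- \frac{70}{27}\right) = \frac{3430}{9}$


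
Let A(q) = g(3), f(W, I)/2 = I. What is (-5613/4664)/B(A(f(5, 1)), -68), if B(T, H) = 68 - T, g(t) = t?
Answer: -5613/303160 ≈ -0.018515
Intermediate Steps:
f(W, I) = 2*I
A(q) = 3
(-5613/4664)/B(A(f(5, 1)), -68) = (-5613/4664)/(68 - 1*3) = (-5613*1/4664)/(68 - 3) = -5613/4664/65 = -5613/4664*1/65 = -5613/303160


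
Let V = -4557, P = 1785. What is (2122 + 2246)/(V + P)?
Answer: -52/33 ≈ -1.5758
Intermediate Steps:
(2122 + 2246)/(V + P) = (2122 + 2246)/(-4557 + 1785) = 4368/(-2772) = 4368*(-1/2772) = -52/33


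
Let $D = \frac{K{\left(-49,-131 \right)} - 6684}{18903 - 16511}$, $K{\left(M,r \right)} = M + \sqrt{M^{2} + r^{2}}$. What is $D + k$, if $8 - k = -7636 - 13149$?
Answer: $\frac{49730123}{2392} + \frac{\sqrt{19562}}{2392} \approx 20790.0$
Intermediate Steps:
$D = - \frac{6733}{2392} + \frac{\sqrt{19562}}{2392}$ ($D = \frac{\left(-49 + \sqrt{\left(-49\right)^{2} + \left(-131\right)^{2}}\right) - 6684}{18903 - 16511} = \frac{\left(-49 + \sqrt{2401 + 17161}\right) - 6684}{2392} = \left(\left(-49 + \sqrt{19562}\right) - 6684\right) \frac{1}{2392} = \left(-6733 + \sqrt{19562}\right) \frac{1}{2392} = - \frac{6733}{2392} + \frac{\sqrt{19562}}{2392} \approx -2.7563$)
$k = 20793$ ($k = 8 - \left(-7636 - 13149\right) = 8 - -20785 = 8 + 20785 = 20793$)
$D + k = \left(- \frac{6733}{2392} + \frac{\sqrt{19562}}{2392}\right) + 20793 = \frac{49730123}{2392} + \frac{\sqrt{19562}}{2392}$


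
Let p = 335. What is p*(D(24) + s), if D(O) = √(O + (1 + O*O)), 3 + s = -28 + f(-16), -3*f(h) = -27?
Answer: -7370 + 335*√601 ≈ 842.63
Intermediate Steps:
f(h) = 9 (f(h) = -⅓*(-27) = 9)
s = -22 (s = -3 + (-28 + 9) = -3 - 19 = -22)
D(O) = √(1 + O + O²) (D(O) = √(O + (1 + O²)) = √(1 + O + O²))
p*(D(24) + s) = 335*(√(1 + 24 + 24²) - 22) = 335*(√(1 + 24 + 576) - 22) = 335*(√601 - 22) = 335*(-22 + √601) = -7370 + 335*√601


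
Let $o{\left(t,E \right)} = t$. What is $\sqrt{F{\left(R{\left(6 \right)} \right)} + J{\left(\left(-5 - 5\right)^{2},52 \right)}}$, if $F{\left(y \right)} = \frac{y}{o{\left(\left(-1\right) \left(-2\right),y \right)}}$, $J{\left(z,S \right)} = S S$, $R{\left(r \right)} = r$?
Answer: $\sqrt{2707} \approx 52.029$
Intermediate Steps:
$J{\left(z,S \right)} = S^{2}$
$F{\left(y \right)} = \frac{y}{2}$ ($F{\left(y \right)} = \frac{y}{\left(-1\right) \left(-2\right)} = \frac{y}{2}$)
$\sqrt{F{\left(R{\left(6 \right)} \right)} + J{\left(\left(-5 - 5\right)^{2},52 \right)}} = \sqrt{\frac{1}{2} \cdot 6 + 52^{2}} = \sqrt{3 + 2704} = \sqrt{2707}$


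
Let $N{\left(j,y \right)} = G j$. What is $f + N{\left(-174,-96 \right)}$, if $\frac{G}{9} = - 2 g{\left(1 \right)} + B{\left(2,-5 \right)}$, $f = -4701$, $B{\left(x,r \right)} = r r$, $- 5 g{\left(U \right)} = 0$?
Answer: $-43851$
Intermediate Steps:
$g{\left(U \right)} = 0$ ($g{\left(U \right)} = \left(- \frac{1}{5}\right) 0 = 0$)
$B{\left(x,r \right)} = r^{2}$
$G = 225$ ($G = 9 \left(\left(-2\right) 0 + \left(-5\right)^{2}\right) = 9 \left(0 + 25\right) = 9 \cdot 25 = 225$)
$N{\left(j,y \right)} = 225 j$
$f + N{\left(-174,-96 \right)} = -4701 + 225 \left(-174\right) = -4701 - 39150 = -43851$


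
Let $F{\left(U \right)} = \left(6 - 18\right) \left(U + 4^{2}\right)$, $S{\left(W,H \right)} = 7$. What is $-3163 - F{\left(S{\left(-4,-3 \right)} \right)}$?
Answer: $-2887$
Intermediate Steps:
$F{\left(U \right)} = -192 - 12 U$ ($F{\left(U \right)} = - 12 \left(U + 16\right) = - 12 \left(16 + U\right) = -192 - 12 U$)
$-3163 - F{\left(S{\left(-4,-3 \right)} \right)} = -3163 - \left(-192 - 84\right) = -3163 - -276 = -3163 + 276 = -2887$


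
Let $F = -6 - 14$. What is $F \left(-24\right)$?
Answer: $480$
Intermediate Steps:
$F = -20$
$F \left(-24\right) = \left(-20\right) \left(-24\right) = 480$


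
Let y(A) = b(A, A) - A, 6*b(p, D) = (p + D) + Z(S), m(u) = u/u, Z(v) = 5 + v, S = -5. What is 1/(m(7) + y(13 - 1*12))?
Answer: 3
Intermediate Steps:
m(u) = 1
b(p, D) = D/6 + p/6 (b(p, D) = ((p + D) + (5 - 5))/6 = ((D + p) + 0)/6 = (D + p)/6 = D/6 + p/6)
y(A) = -2*A/3 (y(A) = (A/6 + A/6) - A = A/3 - A = -2*A/3)
1/(m(7) + y(13 - 1*12)) = 1/(1 - 2*(13 - 1*12)/3) = 1/(1 - 2*(13 - 12)/3) = 1/(1 - ⅔*1) = 1/(1 - ⅔) = 1/(⅓) = 3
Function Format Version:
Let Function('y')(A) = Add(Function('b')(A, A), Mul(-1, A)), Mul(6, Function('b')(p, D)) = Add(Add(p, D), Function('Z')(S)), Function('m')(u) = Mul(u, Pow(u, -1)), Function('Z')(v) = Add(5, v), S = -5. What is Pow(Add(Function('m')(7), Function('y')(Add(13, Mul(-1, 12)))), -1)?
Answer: 3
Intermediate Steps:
Function('m')(u) = 1
Function('b')(p, D) = Add(Mul(Rational(1, 6), D), Mul(Rational(1, 6), p)) (Function('b')(p, D) = Mul(Rational(1, 6), Add(Add(p, D), Add(5, -5))) = Mul(Rational(1, 6), Add(Add(D, p), 0)) = Mul(Rational(1, 6), Add(D, p)) = Add(Mul(Rational(1, 6), D), Mul(Rational(1, 6), p)))
Function('y')(A) = Mul(Rational(-2, 3), A) (Function('y')(A) = Add(Add(Mul(Rational(1, 6), A), Mul(Rational(1, 6), A)), Mul(-1, A)) = Add(Mul(Rational(1, 3), A), Mul(-1, A)) = Mul(Rational(-2, 3), A))
Pow(Add(Function('m')(7), Function('y')(Add(13, Mul(-1, 12)))), -1) = Pow(Add(1, Mul(Rational(-2, 3), Add(13, Mul(-1, 12)))), -1) = Pow(Add(1, Mul(Rational(-2, 3), Add(13, -12))), -1) = Pow(Add(1, Mul(Rational(-2, 3), 1)), -1) = Pow(Add(1, Rational(-2, 3)), -1) = Pow(Rational(1, 3), -1) = 3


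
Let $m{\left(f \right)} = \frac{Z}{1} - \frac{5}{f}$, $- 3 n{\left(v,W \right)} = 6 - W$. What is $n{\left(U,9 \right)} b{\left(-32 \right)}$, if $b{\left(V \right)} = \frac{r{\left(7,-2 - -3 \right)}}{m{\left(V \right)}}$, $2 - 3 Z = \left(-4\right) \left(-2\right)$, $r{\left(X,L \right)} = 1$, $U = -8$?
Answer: $- \frac{32}{59} \approx -0.54237$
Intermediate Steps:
$n{\left(v,W \right)} = -2 + \frac{W}{3}$ ($n{\left(v,W \right)} = - \frac{6 - W}{3} = -2 + \frac{W}{3}$)
$Z = -2$ ($Z = \frac{2}{3} - \frac{\left(-4\right) \left(-2\right)}{3} = \frac{2}{3} - \frac{8}{3} = -2$)
$m{\left(f \right)} = -2 - \frac{5}{f}$ ($m{\left(f \right)} = - \frac{2}{1} - \frac{5}{f} = \left(-2\right) 1 - \frac{5}{f} = -2 - \frac{5}{f}$)
$b{\left(V \right)} = \frac{1}{-2 - \frac{5}{V}}$ ($b{\left(V \right)} = 1 \frac{1}{-2 - \frac{5}{V}} = \frac{1}{-2 - \frac{5}{V}}$)
$n{\left(U,9 \right)} b{\left(-32 \right)} = \left(-2 + \frac{1}{3} \cdot 9\right) \left(\left(-1\right) \left(-32\right) \frac{1}{5 + 2 \left(-32\right)}\right) = \left(-2 + 3\right) \left(\left(-1\right) \left(-32\right) \frac{1}{5 - 64}\right) = 1 \left(\left(-1\right) \left(-32\right) \frac{1}{-59}\right) = 1 \left(\left(-1\right) \left(-32\right) \left(- \frac{1}{59}\right)\right) = 1 \left(- \frac{32}{59}\right) = - \frac{32}{59}$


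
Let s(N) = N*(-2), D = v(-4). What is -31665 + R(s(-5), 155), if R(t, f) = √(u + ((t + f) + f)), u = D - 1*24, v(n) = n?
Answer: -31665 + 2*√73 ≈ -31648.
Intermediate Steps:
D = -4
u = -28 (u = -4 - 1*24 = -4 - 24 = -28)
s(N) = -2*N
R(t, f) = √(-28 + t + 2*f) (R(t, f) = √(-28 + ((t + f) + f)) = √(-28 + ((f + t) + f)) = √(-28 + (t + 2*f)) = √(-28 + t + 2*f))
-31665 + R(s(-5), 155) = -31665 + √(-28 - 2*(-5) + 2*155) = -31665 + √(-28 + 10 + 310) = -31665 + √292 = -31665 + 2*√73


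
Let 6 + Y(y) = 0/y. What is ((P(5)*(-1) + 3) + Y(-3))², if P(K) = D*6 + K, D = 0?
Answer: 64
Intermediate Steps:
P(K) = K (P(K) = 0*6 + K = 0 + K = K)
Y(y) = -6 (Y(y) = -6 + 0/y = -6 + 0 = -6)
((P(5)*(-1) + 3) + Y(-3))² = ((5*(-1) + 3) - 6)² = ((-5 + 3) - 6)² = (-2 - 6)² = (-8)² = 64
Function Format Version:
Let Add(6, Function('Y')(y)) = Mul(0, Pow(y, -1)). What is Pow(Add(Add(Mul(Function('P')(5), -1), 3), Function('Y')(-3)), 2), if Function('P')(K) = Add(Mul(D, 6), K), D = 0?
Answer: 64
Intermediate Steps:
Function('P')(K) = K (Function('P')(K) = Add(Mul(0, 6), K) = Add(0, K) = K)
Function('Y')(y) = -6 (Function('Y')(y) = Add(-6, Mul(0, Pow(y, -1))) = Add(-6, 0) = -6)
Pow(Add(Add(Mul(Function('P')(5), -1), 3), Function('Y')(-3)), 2) = Pow(Add(Add(Mul(5, -1), 3), -6), 2) = Pow(Add(Add(-5, 3), -6), 2) = Pow(Add(-2, -6), 2) = Pow(-8, 2) = 64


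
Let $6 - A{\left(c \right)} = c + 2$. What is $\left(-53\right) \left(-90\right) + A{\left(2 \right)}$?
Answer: $4772$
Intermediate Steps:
$A{\left(c \right)} = 4 - c$ ($A{\left(c \right)} = 6 - \left(c + 2\right) = 6 - \left(2 + c\right) = 4 - c$)
$\left(-53\right) \left(-90\right) + A{\left(2 \right)} = \left(-53\right) \left(-90\right) + \left(4 - 2\right) = 4770 + \left(4 - 2\right) = 4770 + 2 = 4772$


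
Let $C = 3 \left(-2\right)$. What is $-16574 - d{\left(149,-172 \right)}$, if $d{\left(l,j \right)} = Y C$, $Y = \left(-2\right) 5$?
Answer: $-16634$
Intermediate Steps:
$C = -6$
$Y = -10$
$d{\left(l,j \right)} = 60$ ($d{\left(l,j \right)} = \left(-10\right) \left(-6\right) = 60$)
$-16574 - d{\left(149,-172 \right)} = -16574 - 60 = -16634$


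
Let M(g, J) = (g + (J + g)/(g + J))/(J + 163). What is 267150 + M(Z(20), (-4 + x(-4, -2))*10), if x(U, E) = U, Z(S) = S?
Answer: 22173471/83 ≈ 2.6715e+5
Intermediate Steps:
M(g, J) = (1 + g)/(163 + J) (M(g, J) = (g + (J + g)/(J + g))/(163 + J) = (g + 1)/(163 + J) = (1 + g)/(163 + J))
267150 + M(Z(20), (-4 + x(-4, -2))*10) = 267150 + (1 + 20)/(163 + (-4 - 4)*10) = 267150 + 21/(163 - 8*10) = 267150 + 21/(163 - 80) = 267150 + 21/83 = 22173471/83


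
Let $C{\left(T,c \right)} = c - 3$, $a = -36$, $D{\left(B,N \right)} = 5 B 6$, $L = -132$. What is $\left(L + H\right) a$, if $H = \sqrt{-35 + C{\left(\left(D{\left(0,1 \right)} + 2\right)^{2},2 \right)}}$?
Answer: $4752 - 216 i \approx 4752.0 - 216.0 i$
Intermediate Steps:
$D{\left(B,N \right)} = 30 B$
$C{\left(T,c \right)} = -3 + c$
$H = 6 i$ ($H = \sqrt{-35 + \left(-3 + 2\right)} = \sqrt{-35 - 1} = \sqrt{-36} = 6 i \approx 6.0 i$)
$\left(L + H\right) a = \left(-132 + 6 i\right) \left(-36\right) = 4752 - 216 i$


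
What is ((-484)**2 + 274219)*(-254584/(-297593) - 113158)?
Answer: -17122780765582250/297593 ≈ -5.7538e+10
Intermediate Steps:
((-484)**2 + 274219)*(-254584/(-297593) - 113158) = (234256 + 274219)*(-254584*(-1/297593) - 113158) = 508475*(254584/297593 - 113158) = 508475*(-33674774110/297593) = -17122780765582250/297593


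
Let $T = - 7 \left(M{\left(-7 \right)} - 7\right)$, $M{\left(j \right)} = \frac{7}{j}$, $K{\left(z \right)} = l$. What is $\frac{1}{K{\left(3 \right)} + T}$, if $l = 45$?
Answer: $\frac{1}{101} \approx 0.009901$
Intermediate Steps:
$K{\left(z \right)} = 45$
$T = 56$ ($T = - 7 \left(\frac{7}{-7} - 7\right) = - 7 \left(7 \left(- \frac{1}{7}\right) - 7\right) = - 7 \left(-1 - 7\right) = \left(-7\right) \left(-8\right) = 56$)
$\frac{1}{K{\left(3 \right)} + T} = \frac{1}{45 + 56} = \frac{1}{101}$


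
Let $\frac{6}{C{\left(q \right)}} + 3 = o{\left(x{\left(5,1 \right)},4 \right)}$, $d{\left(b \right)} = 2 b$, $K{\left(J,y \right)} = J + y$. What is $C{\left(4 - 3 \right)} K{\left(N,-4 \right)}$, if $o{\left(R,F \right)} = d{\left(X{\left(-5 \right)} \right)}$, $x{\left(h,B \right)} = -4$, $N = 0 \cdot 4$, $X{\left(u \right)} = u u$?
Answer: $- \frac{24}{47} \approx -0.51064$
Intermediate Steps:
$X{\left(u \right)} = u^{2}$
$N = 0$
$o{\left(R,F \right)} = 50$ ($o{\left(R,F \right)} = 2 \left(-5\right)^{2} = 2 \cdot 25 = 50$)
$C{\left(q \right)} = \frac{6}{47}$ ($C{\left(q \right)} = \frac{6}{-3 + 50} = \frac{6}{47}$)
$C{\left(4 - 3 \right)} K{\left(N,-4 \right)} = \frac{6 \left(0 - 4\right)}{47} = \frac{6}{47} \left(-4\right) = - \frac{24}{47}$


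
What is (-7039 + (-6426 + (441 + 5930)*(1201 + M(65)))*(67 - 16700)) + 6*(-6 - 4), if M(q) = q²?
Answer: -574880065559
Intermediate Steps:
(-7039 + (-6426 + (441 + 5930)*(1201 + M(65)))*(67 - 16700)) + 6*(-6 - 4) = (-7039 + (-6426 + (441 + 5930)*(1201 + 65²))*(67 - 16700)) + 6*(-6 - 4) = (-7039 + (-6426 + 6371*(1201 + 4225))*(-16633)) + 6*(-10) = (-7039 + (-6426 + 6371*5426)*(-16633)) - 60 = (-7039 + (-6426 + 34569046)*(-16633)) - 60 = (-7039 + 34562620*(-16633)) - 60 = (-7039 - 574880058460) - 60 = -574880065499 - 60 = -574880065559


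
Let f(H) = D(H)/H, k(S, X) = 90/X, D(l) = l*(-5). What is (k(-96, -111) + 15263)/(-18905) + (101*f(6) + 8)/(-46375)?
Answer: -738296138/926817625 ≈ -0.79659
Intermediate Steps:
D(l) = -5*l
f(H) = -5 (f(H) = (-5*H)/H = -5)
(k(-96, -111) + 15263)/(-18905) + (101*f(6) + 8)/(-46375) = (90/(-111) + 15263)/(-18905) + (101*(-5) + 8)/(-46375) = (90*(-1/111) + 15263)*(-1/18905) + (-505 + 8)*(-1/46375) = (-30/37 + 15263)*(-1/18905) - 497*(-1/46375) = (564701/37)*(-1/18905) + 71/6625 = -564701/699485 + 71/6625 = -738296138/926817625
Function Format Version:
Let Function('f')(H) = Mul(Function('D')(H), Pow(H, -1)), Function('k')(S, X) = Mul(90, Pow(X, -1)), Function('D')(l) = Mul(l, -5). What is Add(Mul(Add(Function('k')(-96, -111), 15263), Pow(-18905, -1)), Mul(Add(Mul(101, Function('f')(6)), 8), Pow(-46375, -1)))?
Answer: Rational(-738296138, 926817625) ≈ -0.79659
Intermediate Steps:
Function('D')(l) = Mul(-5, l)
Function('f')(H) = -5 (Function('f')(H) = Mul(Mul(-5, H), Pow(H, -1)) = -5)
Add(Mul(Add(Function('k')(-96, -111), 15263), Pow(-18905, -1)), Mul(Add(Mul(101, Function('f')(6)), 8), Pow(-46375, -1))) = Add(Mul(Add(Mul(90, Pow(-111, -1)), 15263), Pow(-18905, -1)), Mul(Add(Mul(101, -5), 8), Pow(-46375, -1))) = Add(Mul(Add(Mul(90, Rational(-1, 111)), 15263), Rational(-1, 18905)), Mul(Add(-505, 8), Rational(-1, 46375))) = Add(Mul(Add(Rational(-30, 37), 15263), Rational(-1, 18905)), Mul(-497, Rational(-1, 46375))) = Add(Mul(Rational(564701, 37), Rational(-1, 18905)), Rational(71, 6625)) = Add(Rational(-564701, 699485), Rational(71, 6625)) = Rational(-738296138, 926817625)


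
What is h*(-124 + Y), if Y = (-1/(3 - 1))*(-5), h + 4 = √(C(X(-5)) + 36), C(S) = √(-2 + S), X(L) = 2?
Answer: -243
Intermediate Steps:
h = 2 (h = -4 + √(√(-2 + 2) + 36) = -4 + √(√0 + 36) = -4 + √(0 + 36) = -4 + √36 = -4 + 6 = 2)
Y = 5/2 (Y = (-1/2)*(-5) = ((½)*(-1))*(-5) = -½*(-5) = 5/2 ≈ 2.5000)
h*(-124 + Y) = 2*(-124 + 5/2) = 2*(-243/2) = -243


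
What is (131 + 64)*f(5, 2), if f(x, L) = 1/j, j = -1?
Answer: -195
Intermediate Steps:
f(x, L) = -1 (f(x, L) = 1/(-1) = -1)
(131 + 64)*f(5, 2) = (131 + 64)*(-1) = 195*(-1) = -195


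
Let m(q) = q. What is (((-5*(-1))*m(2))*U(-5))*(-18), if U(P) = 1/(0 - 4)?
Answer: 45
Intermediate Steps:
U(P) = -¼ (U(P) = 1/(-4) = -¼)
(((-5*(-1))*m(2))*U(-5))*(-18) = ((-5*(-1)*2)*(-¼))*(-18) = ((5*2)*(-¼))*(-18) = (10*(-¼))*(-18) = -5/2*(-18) = 45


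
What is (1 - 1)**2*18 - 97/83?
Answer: -97/83 ≈ -1.1687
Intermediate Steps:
(1 - 1)**2*18 - 97/83 = 0**2*18 - 97*1/83 = 0*18 - 97/83 = 0 - 97/83 = -97/83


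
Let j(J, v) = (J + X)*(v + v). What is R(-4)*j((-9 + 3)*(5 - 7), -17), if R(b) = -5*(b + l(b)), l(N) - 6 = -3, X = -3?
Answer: -1530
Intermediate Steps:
l(N) = 3 (l(N) = 6 - 3 = 3)
j(J, v) = 2*v*(-3 + J) (j(J, v) = (J - 3)*(v + v) = (-3 + J)*(2*v) = 2*v*(-3 + J))
R(b) = -15 - 5*b (R(b) = -5*(b + 3) = -5*(3 + b) = -15 - 5*b)
R(-4)*j((-9 + 3)*(5 - 7), -17) = (-15 - 5*(-4))*(2*(-17)*(-3 + (-9 + 3)*(5 - 7))) = (-15 + 20)*(2*(-17)*(-3 - 6*(-2))) = 5*(2*(-17)*(-3 + 12)) = 5*(2*(-17)*9) = 5*(-306) = -1530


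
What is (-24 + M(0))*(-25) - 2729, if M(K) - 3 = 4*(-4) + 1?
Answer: -1829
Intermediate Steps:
M(K) = -12 (M(K) = 3 + (4*(-4) + 1) = 3 + (-16 + 1) = 3 - 15 = -12)
(-24 + M(0))*(-25) - 2729 = (-24 - 12)*(-25) - 2729 = -36*(-25) - 2729 = 900 - 2729 = -1829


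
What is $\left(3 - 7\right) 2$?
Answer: $-8$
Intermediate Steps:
$\left(3 - 7\right) 2 = \left(-4\right) 2 = -8$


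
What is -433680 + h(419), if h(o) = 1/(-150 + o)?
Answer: -116659919/269 ≈ -4.3368e+5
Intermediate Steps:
-433680 + h(419) = -433680 + 1/(-150 + 419) = -433680 + 1/269 = -116659919/269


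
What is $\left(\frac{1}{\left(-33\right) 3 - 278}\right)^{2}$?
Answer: $\frac{1}{142129} \approx 7.0359 \cdot 10^{-6}$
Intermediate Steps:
$\left(\frac{1}{\left(-33\right) 3 - 278}\right)^{2} = \left(\frac{1}{-99 - 278}\right)^{2} = \left(\frac{1}{-377}\right)^{2} = \left(- \frac{1}{377}\right)^{2} = \frac{1}{142129}$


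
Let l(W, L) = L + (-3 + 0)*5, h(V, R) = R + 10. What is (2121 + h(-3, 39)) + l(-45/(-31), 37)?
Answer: 2192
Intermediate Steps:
h(V, R) = 10 + R
l(W, L) = -15 + L (l(W, L) = L - 3*5 = L - 15 = -15 + L)
(2121 + h(-3, 39)) + l(-45/(-31), 37) = (2121 + (10 + 39)) + (-15 + 37) = (2121 + 49) + 22 = 2170 + 22 = 2192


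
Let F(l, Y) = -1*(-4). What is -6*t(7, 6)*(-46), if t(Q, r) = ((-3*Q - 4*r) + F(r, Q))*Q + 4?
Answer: -78108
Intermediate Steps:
F(l, Y) = 4
t(Q, r) = 4 + Q*(4 - 4*r - 3*Q) (t(Q, r) = ((-3*Q - 4*r) + 4)*Q + 4 = ((-4*r - 3*Q) + 4)*Q + 4 = (4 - 4*r - 3*Q)*Q + 4 = Q*(4 - 4*r - 3*Q) + 4 = 4 + Q*(4 - 4*r - 3*Q))
-6*t(7, 6)*(-46) = -6*(4 - 3*7² + 4*7 - 4*7*6)*(-46) = -6*(4 - 3*49 + 28 - 168)*(-46) = -6*(4 - 147 + 28 - 168)*(-46) = -6*(-283)*(-46) = 1698*(-46) = -78108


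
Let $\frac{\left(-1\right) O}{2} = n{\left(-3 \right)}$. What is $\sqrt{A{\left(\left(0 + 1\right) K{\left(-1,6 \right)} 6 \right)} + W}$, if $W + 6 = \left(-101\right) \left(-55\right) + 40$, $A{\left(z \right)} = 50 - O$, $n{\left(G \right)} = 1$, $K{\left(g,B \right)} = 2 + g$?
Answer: $\sqrt{5641} \approx 75.107$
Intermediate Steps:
$O = -2$ ($O = \left(-2\right) 1 = -2$)
$A{\left(z \right)} = 52$ ($A{\left(z \right)} = 50 - -2 = 50 + 2 = 52$)
$W = 5589$ ($W = -6 + \left(\left(-101\right) \left(-55\right) + 40\right) = -6 + \left(5555 + 40\right) = -6 + 5595 = 5589$)
$\sqrt{A{\left(\left(0 + 1\right) K{\left(-1,6 \right)} 6 \right)} + W} = \sqrt{52 + 5589} = \sqrt{5641}$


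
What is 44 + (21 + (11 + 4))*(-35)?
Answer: -1216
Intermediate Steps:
44 + (21 + (11 + 4))*(-35) = 44 + (21 + 15)*(-35) = 44 + 36*(-35) = 44 - 1260 = -1216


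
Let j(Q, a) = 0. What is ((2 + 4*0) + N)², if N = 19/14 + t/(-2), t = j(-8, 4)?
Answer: 2209/196 ≈ 11.270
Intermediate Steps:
t = 0
N = 19/14 (N = 19/14 + 0/(-2) = 19*(1/14) + 0*(-½) = 19/14 + 0 = 19/14 ≈ 1.3571)
((2 + 4*0) + N)² = ((2 + 4*0) + 19/14)² = ((2 + 0) + 19/14)² = (2 + 19/14)² = (47/14)² = 2209/196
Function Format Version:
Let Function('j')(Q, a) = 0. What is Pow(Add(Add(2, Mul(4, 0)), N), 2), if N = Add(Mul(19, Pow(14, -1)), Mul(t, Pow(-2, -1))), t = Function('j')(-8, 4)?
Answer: Rational(2209, 196) ≈ 11.270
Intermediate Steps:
t = 0
N = Rational(19, 14) (N = Add(Mul(19, Pow(14, -1)), Mul(0, Pow(-2, -1))) = Add(Mul(19, Rational(1, 14)), Mul(0, Rational(-1, 2))) = Add(Rational(19, 14), 0) = Rational(19, 14) ≈ 1.3571)
Pow(Add(Add(2, Mul(4, 0)), N), 2) = Pow(Add(Add(2, Mul(4, 0)), Rational(19, 14)), 2) = Pow(Add(Add(2, 0), Rational(19, 14)), 2) = Pow(Add(2, Rational(19, 14)), 2) = Pow(Rational(47, 14), 2) = Rational(2209, 196)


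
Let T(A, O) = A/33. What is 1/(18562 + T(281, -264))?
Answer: 33/612827 ≈ 5.3849e-5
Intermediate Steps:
T(A, O) = A/33 (T(A, O) = A*(1/33) = A/33)
1/(18562 + T(281, -264)) = 1/(18562 + (1/33)*281) = 1/(18562 + 281/33) = 1/(612827/33) = 33/612827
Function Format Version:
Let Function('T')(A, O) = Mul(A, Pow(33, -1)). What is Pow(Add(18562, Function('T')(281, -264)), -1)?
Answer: Rational(33, 612827) ≈ 5.3849e-5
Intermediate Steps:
Function('T')(A, O) = Mul(Rational(1, 33), A) (Function('T')(A, O) = Mul(A, Rational(1, 33)) = Mul(Rational(1, 33), A))
Pow(Add(18562, Function('T')(281, -264)), -1) = Pow(Add(18562, Mul(Rational(1, 33), 281)), -1) = Pow(Add(18562, Rational(281, 33)), -1) = Pow(Rational(612827, 33), -1) = Rational(33, 612827)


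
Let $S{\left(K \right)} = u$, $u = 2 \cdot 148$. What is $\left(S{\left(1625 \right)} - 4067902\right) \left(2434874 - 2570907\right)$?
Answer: $553328646998$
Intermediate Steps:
$u = 296$
$S{\left(K \right)} = 296$
$\left(S{\left(1625 \right)} - 4067902\right) \left(2434874 - 2570907\right) = \left(296 - 4067902\right) \left(2434874 - 2570907\right) = \left(-4067606\right) \left(-136033\right) = 553328646998$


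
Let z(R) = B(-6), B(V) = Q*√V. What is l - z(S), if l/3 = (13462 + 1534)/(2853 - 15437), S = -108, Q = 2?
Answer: -11247/3146 - 2*I*√6 ≈ -3.575 - 4.899*I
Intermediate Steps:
l = -11247/3146 (l = 3*((13462 + 1534)/(2853 - 15437)) = 3*(14996/(-12584)) = 3*(14996*(-1/12584)) = 3*(-3749/3146) = -11247/3146 ≈ -3.5750)
B(V) = 2*√V
z(R) = 2*I*√6 (z(R) = 2*√(-6) = 2*(I*√6) = 2*I*√6)
l - z(S) = -11247/3146 - 2*I*√6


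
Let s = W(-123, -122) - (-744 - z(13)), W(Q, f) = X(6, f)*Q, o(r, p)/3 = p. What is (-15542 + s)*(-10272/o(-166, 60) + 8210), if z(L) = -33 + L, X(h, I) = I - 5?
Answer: 98202082/15 ≈ 6.5468e+6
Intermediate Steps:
X(h, I) = -5 + I
o(r, p) = 3*p
W(Q, f) = Q*(-5 + f) (W(Q, f) = (-5 + f)*Q = Q*(-5 + f))
s = 16345 (s = -123*(-5 - 122) - (-744 - (-33 + 13)) = -123*(-127) - (-744 - 1*(-20)) = 15621 - (-744 + 20) = 15621 - 1*(-724) = 15621 + 724 = 16345)
(-15542 + s)*(-10272/o(-166, 60) + 8210) = (-15542 + 16345)*(-10272/(3*60) + 8210) = 803*(-10272/180 + 8210) = 803*(-10272*1/180 + 8210) = 803*(-856/15 + 8210) = 803*(122294/15) = 98202082/15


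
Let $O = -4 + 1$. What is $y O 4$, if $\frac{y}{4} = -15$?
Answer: $720$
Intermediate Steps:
$O = -3$
$y = -60$ ($y = 4 \left(-15\right) = -60$)
$y O 4 = \left(-60\right) \left(-3\right) 4 = 180 \cdot 4 = 720$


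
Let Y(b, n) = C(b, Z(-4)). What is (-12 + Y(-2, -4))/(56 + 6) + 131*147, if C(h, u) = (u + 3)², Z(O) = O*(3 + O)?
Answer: 1193971/62 ≈ 19258.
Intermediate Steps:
C(h, u) = (3 + u)²
Y(b, n) = 49 (Y(b, n) = (3 - 4*(3 - 4))² = (3 - 4*(-1))² = (3 + 4)² = 7² = 49)
(-12 + Y(-2, -4))/(56 + 6) + 131*147 = (-12 + 49)/(56 + 6) + 131*147 = 37/62 + 19257 = 1193971/62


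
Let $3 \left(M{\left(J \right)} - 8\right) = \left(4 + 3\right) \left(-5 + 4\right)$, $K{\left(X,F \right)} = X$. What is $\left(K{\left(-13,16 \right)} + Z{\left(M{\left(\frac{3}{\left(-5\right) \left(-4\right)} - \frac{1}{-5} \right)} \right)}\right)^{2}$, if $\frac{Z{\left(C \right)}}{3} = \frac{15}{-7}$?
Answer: $\frac{18496}{49} \approx 377.47$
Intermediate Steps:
$M{\left(J \right)} = \frac{17}{3}$ ($M{\left(J \right)} = 8 + \frac{\left(4 + 3\right) \left(-5 + 4\right)}{3} = 8 + \frac{7 \left(-1\right)}{3} = 8 + \frac{1}{3} \left(-7\right) = 8 - \frac{7}{3} = \frac{17}{3}$)
$Z{\left(C \right)} = - \frac{45}{7}$ ($Z{\left(C \right)} = 3 \frac{15}{-7} = 3 \cdot 15 \left(- \frac{1}{7}\right) = 3 \left(- \frac{15}{7}\right) = - \frac{45}{7}$)
$\left(K{\left(-13,16 \right)} + Z{\left(M{\left(\frac{3}{\left(-5\right) \left(-4\right)} - \frac{1}{-5} \right)} \right)}\right)^{2} = \left(-13 - \frac{45}{7}\right)^{2} = \left(- \frac{136}{7}\right)^{2} = \frac{18496}{49}$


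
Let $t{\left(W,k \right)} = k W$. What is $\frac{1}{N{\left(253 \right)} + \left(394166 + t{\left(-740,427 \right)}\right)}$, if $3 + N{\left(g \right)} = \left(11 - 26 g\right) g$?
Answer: $- \frac{1}{1583268} \approx -6.316 \cdot 10^{-7}$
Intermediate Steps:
$t{\left(W,k \right)} = W k$
$N{\left(g \right)} = -3 + g \left(11 - 26 g\right)$ ($N{\left(g \right)} = -3 + \left(11 - 26 g\right) g = -3 + g \left(11 - 26 g\right)$)
$\frac{1}{N{\left(253 \right)} + \left(394166 + t{\left(-740,427 \right)}\right)} = \frac{1}{\left(-3 - 26 \cdot 253^{2} + 11 \cdot 253\right) + \left(394166 - 315980\right)} = \frac{1}{\left(-3 - 1664234 + 2783\right) + \left(394166 - 315980\right)} = \frac{1}{\left(-3 - 1664234 + 2783\right) + 78186} = \frac{1}{-1661454 + 78186} = \frac{1}{-1583268} = - \frac{1}{1583268}$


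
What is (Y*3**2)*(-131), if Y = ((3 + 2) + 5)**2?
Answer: -117900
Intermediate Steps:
Y = 100 (Y = (5 + 5)**2 = 10**2 = 100)
(Y*3**2)*(-131) = (100*3**2)*(-131) = (100*9)*(-131) = 900*(-131) = -117900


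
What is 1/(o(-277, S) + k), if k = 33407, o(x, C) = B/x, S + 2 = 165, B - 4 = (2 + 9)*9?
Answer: 277/9253636 ≈ 2.9934e-5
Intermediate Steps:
B = 103 (B = 4 + (2 + 9)*9 = 4 + 11*9 = 4 + 99 = 103)
S = 163 (S = -2 + 165 = 163)
o(x, C) = 103/x
1/(o(-277, S) + k) = 1/(103/(-277) + 33407) = 1/(103*(-1/277) + 33407) = 1/(-103/277 + 33407) = 1/(9253636/277) = 277/9253636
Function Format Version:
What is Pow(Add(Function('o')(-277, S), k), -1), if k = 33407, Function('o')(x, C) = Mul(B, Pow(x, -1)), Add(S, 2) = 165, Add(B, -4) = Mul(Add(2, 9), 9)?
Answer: Rational(277, 9253636) ≈ 2.9934e-5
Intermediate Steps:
B = 103 (B = Add(4, Mul(Add(2, 9), 9)) = Add(4, Mul(11, 9)) = Add(4, 99) = 103)
S = 163 (S = Add(-2, 165) = 163)
Function('o')(x, C) = Mul(103, Pow(x, -1))
Pow(Add(Function('o')(-277, S), k), -1) = Pow(Add(Mul(103, Pow(-277, -1)), 33407), -1) = Pow(Add(Mul(103, Rational(-1, 277)), 33407), -1) = Pow(Add(Rational(-103, 277), 33407), -1) = Pow(Rational(9253636, 277), -1) = Rational(277, 9253636)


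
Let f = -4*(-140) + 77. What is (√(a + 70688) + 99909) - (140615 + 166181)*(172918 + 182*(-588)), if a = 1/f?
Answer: -20218370083 + √585367341/91 ≈ -2.0218e+10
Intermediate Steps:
f = 637 (f = 560 + 77 = 637)
a = 1/637 ≈ 0.0015699
(√(a + 70688) + 99909) - (140615 + 166181)*(172918 + 182*(-588)) = (√(1/637 + 70688) + 99909) - (140615 + 166181)*(172918 + 182*(-588)) = (√(45028257/637) + 99909) - 306796*(172918 - 107016) = (√585367341/91 + 99909) - 306796*65902 = (99909 + √585367341/91) - 1*20218469992 = (99909 + √585367341/91) - 20218469992 = -20218370083 + √585367341/91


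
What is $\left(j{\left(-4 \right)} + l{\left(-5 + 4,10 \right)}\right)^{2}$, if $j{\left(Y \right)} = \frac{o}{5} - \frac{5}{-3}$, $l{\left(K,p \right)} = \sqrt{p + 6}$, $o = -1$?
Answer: $\frac{6724}{225} \approx 29.884$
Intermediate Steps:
$l{\left(K,p \right)} = \sqrt{6 + p}$
$j{\left(Y \right)} = \frac{22}{15}$ ($j{\left(Y \right)} = - \frac{1}{5} - \frac{5}{-3} = \left(-1\right) \frac{1}{5} - - \frac{5}{3} = - \frac{1}{5} + \frac{5}{3} = \frac{22}{15}$)
$\left(j{\left(-4 \right)} + l{\left(-5 + 4,10 \right)}\right)^{2} = \left(\frac{22}{15} + \sqrt{6 + 10}\right)^{2} = \left(\frac{22}{15} + \sqrt{16}\right)^{2} = \left(\frac{22}{15} + 4\right)^{2} = \left(\frac{82}{15}\right)^{2} = \frac{6724}{225}$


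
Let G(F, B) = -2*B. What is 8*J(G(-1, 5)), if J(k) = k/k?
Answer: 8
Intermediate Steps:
J(k) = 1
8*J(G(-1, 5)) = 8*1 = 8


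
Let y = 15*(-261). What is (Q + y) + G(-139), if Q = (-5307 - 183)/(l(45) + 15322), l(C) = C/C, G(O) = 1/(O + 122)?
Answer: -1019930918/260491 ≈ -3915.4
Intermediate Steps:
G(O) = 1/(122 + O)
y = -3915
l(C) = 1
Q = -5490/15323 (Q = (-5307 - 183)/(1 + 15322) = -5490/15323 ≈ -0.35828)
(Q + y) + G(-139) = (-5490/15323 - 3915) + 1/(122 - 139) = -59995035/15323 + 1/(-17) = -59995035/15323 - 1/17 = -1019930918/260491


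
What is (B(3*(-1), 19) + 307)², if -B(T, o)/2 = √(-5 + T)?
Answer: 94217 - 2456*I*√2 ≈ 94217.0 - 3473.3*I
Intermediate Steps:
B(T, o) = -2*√(-5 + T)
(B(3*(-1), 19) + 307)² = (-2*√(-5 + 3*(-1)) + 307)² = (-2*√(-5 - 3) + 307)² = (-4*I*√2 + 307)² = (307 - 4*I*√2)²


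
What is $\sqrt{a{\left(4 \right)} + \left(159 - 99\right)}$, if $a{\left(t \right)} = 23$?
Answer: $\sqrt{83} \approx 9.1104$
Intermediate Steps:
$\sqrt{a{\left(4 \right)} + \left(159 - 99\right)} = \sqrt{23 + \left(159 - 99\right)} = \sqrt{23 + 60} = \sqrt{83}$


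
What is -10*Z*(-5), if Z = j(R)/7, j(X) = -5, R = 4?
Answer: -250/7 ≈ -35.714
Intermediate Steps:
Z = -5/7 ≈ -0.71429
-10*Z*(-5) = -10*(-5/7)*(-5) = (50/7)*(-5) = -250/7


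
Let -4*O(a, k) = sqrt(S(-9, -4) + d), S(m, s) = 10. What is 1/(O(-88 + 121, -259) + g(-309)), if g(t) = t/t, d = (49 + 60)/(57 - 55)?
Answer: -32/97 - 4*sqrt(258)/97 ≈ -0.99226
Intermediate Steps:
d = 109/2 ≈ 54.500
g(t) = 1
O(a, k) = -sqrt(258)/8 (O(a, k) = -sqrt(10 + 109/2)/4 = -sqrt(258)/8)
1/(O(-88 + 121, -259) + g(-309)) = 1/(-sqrt(258)/8 + 1) = 1/(1 - sqrt(258)/8)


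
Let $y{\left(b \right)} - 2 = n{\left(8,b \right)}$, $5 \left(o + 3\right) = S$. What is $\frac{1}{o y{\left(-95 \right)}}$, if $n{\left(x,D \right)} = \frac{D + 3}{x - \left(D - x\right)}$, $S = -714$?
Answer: $- \frac{37}{6318} \approx -0.0058563$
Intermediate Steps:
$n{\left(x,D \right)} = \frac{3 + D}{- D + 2 x}$
$o = - \frac{729}{5}$ ($o = -3 + \frac{1}{5} \left(-714\right) = -3 - \frac{714}{5} = - \frac{729}{5} \approx -145.8$)
$y{\left(b \right)} = 2 + \frac{3 + b}{16 - b}$ ($y{\left(b \right)} = 2 + \frac{3 + b}{- b + 2 \cdot 8} = 2 + \frac{3 + b}{- b + 16} = 2 + \frac{3 + b}{16 - b}$)
$\frac{1}{o y{\left(-95 \right)}} = \frac{1}{\left(- \frac{729}{5}\right) \frac{-35 - 95}{-16 - 95}} = \frac{1}{\left(- \frac{729}{5}\right) \frac{1}{-111} \left(-130\right)} = \frac{1}{\left(- \frac{729}{5}\right) \left(\left(- \frac{1}{111}\right) \left(-130\right)\right)} = \frac{1}{\left(- \frac{729}{5}\right) \frac{130}{111}} = \frac{1}{- \frac{6318}{37}} = - \frac{37}{6318}$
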